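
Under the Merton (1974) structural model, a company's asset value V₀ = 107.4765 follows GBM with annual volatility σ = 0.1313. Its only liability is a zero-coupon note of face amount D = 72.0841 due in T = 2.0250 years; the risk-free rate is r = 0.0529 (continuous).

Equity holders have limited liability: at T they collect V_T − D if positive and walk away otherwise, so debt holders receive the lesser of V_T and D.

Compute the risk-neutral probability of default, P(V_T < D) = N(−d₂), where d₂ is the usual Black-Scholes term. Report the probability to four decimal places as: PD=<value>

PD=0.0044

d₁ = [ln(V₀/D) + (r + σ²/2)T] / (σ√T)
   = [ln(107.4765/72.0841) + (0.0529 + 0.5·0.1313²)·2.0250] / (0.1313·√2.0250)
   = [0.399439 + 0.124578] / 0.186843 = 2.804579
d₂ = d₁ − σ√T = 2.804579 − 0.186843 = 2.617736
risk-neutral PD = N(−d₂) = N(-2.617736) = 0.004426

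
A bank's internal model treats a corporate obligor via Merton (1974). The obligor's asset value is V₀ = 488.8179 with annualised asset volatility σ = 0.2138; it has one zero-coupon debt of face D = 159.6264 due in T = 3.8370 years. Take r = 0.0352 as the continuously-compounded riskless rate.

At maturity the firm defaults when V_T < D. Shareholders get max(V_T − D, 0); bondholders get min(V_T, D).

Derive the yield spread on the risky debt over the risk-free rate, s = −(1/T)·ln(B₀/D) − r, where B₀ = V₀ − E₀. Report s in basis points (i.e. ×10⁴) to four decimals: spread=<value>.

d₁ = [ln(V₀/D) + (r + σ²/2)T] / (σ√T)
   = [ln(488.8179/159.6264) + (0.0352 + 0.5·0.2138²)·3.8370] / (0.2138·√3.8370)
   = [1.119154 + 0.222758] / 0.418797 = 3.204206
d₂ = d₁ − σ√T = 3.204206 − 0.418797 = 2.785409
N(d₁) = 0.999323,  N(d₂) = 0.997327,  e^(−rT) = 0.873661
E₀ = V₀·N(d₁) − D·e^(−rT)·N(d₂)
   = 488.8179·0.999323 − 159.6264·0.873661·0.997327 = 349.400237
B₀ = V₀ − E₀ = 488.8179 − 349.400237 = 139.417663
spread = −(1/T)·ln(B₀/D) − r = −(1/3.8370)·ln(139.417663/159.6264) − 0.0352 = 0.00007805
in basis points: 0.00007805 × 10⁴ = 0.7805 bp

spread=0.7805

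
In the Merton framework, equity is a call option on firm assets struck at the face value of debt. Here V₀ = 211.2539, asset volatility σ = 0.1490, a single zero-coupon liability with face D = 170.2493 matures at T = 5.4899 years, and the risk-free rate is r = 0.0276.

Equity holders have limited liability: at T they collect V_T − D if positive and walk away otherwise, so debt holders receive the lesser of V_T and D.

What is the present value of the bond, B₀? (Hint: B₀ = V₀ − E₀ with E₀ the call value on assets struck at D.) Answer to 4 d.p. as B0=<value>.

B0=141.7316

d₁ = [ln(V₀/D) + (r + σ²/2)T] / (σ√T)
   = [ln(211.2539/170.2493) + (0.0276 + 0.5·0.1490²)·5.4899] / (0.1490·√5.4899)
   = [0.215797 + 0.212462] / 0.349115 = 1.226698
d₂ = d₁ − σ√T = 1.226698 − 0.349115 = 0.877583
N(d₁) = 0.890032,  N(d₂) = 0.809915,  e^(−rT) = 0.859400
E₀ = V₀·N(d₁) − D·e^(−rT)·N(d₂)
   = 211.2539·0.890032 − 170.2493·0.859400·0.809915 = 69.522289
B₀ = V₀ − E₀ = 211.2539 − 69.522289 = 141.731611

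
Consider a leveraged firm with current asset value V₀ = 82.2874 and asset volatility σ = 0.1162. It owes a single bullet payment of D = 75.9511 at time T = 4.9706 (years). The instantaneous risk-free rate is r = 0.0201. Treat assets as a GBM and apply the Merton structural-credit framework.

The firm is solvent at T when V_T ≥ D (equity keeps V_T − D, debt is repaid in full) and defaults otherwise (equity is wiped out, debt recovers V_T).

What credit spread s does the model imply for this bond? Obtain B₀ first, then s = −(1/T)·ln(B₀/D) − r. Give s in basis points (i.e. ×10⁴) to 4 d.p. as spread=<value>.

spread=83.5038

d₁ = [ln(V₀/D) + (r + σ²/2)T] / (σ√T)
   = [ln(82.2874/75.9511) + (0.0201 + 0.5·0.1162²)·4.9706] / (0.1162·√4.9706)
   = [0.080128 + 0.133467] / 0.259066 = 0.824481
d₂ = d₁ − σ√T = 0.824481 − 0.259066 = 0.565415
N(d₁) = 0.795167,  N(d₂) = 0.714104,  e^(−rT) = 0.904920
E₀ = V₀·N(d₁) − D·e^(−rT)·N(d₂)
   = 82.2874·0.795167 − 75.9511·0.904920·0.714104 = 16.352082
B₀ = V₀ − E₀ = 82.2874 − 16.352082 = 65.935318
spread = −(1/T)·ln(B₀/D) − r = −(1/4.9706)·ln(65.935318/75.9511) − 0.0201 = 0.00835038
in basis points: 0.00835038 × 10⁴ = 83.5038 bp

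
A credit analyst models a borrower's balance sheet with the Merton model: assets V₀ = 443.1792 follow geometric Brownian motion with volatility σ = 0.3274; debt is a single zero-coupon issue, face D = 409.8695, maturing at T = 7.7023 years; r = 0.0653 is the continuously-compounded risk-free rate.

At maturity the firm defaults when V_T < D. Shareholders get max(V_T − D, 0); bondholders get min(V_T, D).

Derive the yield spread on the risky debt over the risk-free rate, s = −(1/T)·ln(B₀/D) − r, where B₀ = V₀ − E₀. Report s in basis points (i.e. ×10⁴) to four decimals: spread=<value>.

d₁ = [ln(V₀/D) + (r + σ²/2)T] / (σ√T)
   = [ln(443.1792/409.8695) + (0.0653 + 0.5·0.3274²)·7.7023] / (0.3274·√7.7023)
   = [0.078135 + 0.915768] / 0.908634 = 1.093844
d₂ = d₁ − σ√T = 1.093844 − 0.908634 = 0.185210
N(d₁) = 0.862988,  N(d₂) = 0.573468,  e^(−rT) = 0.604738
E₀ = V₀·N(d₁) − D·e^(−rT)·N(d₂)
   = 443.1792·0.862988 − 409.8695·0.604738·0.573468 = 240.316638
B₀ = V₀ − E₀ = 443.1792 − 240.316638 = 202.862562
spread = −(1/T)·ln(B₀/D) − r = −(1/7.7023)·ln(202.862562/409.8695) − 0.0653 = 0.02601170
in basis points: 0.02601170 × 10⁴ = 260.1170 bp

spread=260.1170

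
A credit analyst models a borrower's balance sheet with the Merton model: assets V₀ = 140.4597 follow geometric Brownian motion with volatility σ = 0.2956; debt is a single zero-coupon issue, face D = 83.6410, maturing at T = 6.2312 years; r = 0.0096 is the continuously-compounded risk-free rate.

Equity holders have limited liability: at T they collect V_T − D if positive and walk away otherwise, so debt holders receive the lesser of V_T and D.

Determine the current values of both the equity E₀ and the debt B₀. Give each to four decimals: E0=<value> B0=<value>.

d₁ = [ln(V₀/D) + (r + σ²/2)T] / (σ√T)
   = [ln(140.4597/83.6410) + (0.0096 + 0.5·0.2956²)·6.2312] / (0.2956·√6.2312)
   = [0.518387 + 0.332059] / 0.737888 = 1.152540
d₂ = d₁ − σ√T = 1.152540 − 0.737888 = 0.414653
N(d₁) = 0.875450,  N(d₂) = 0.660802,  e^(−rT) = 0.941935
E₀ = V₀·N(d₁) − D·e^(−rT)·N(d₂)
   = 140.4597·0.875450 − 83.6410·0.941935·0.660802 = 70.904663
B₀ = V₀ − E₀ = 140.4597 − 70.904663 = 69.555037

E0=70.9047 B0=69.5550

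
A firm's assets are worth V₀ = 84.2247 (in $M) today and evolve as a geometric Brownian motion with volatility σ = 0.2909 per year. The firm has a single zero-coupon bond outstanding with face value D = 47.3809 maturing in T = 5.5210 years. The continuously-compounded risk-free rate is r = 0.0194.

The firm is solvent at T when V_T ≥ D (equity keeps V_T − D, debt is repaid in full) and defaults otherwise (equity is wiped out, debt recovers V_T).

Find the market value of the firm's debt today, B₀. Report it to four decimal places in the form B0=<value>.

B0=39.2717

d₁ = [ln(V₀/D) + (r + σ²/2)T] / (σ√T)
   = [ln(84.2247/47.3809) + (0.0194 + 0.5·0.2909²)·5.5210] / (0.2909·√5.5210)
   = [0.575269 + 0.340709] / 0.683522 = 1.340085
d₂ = d₁ − σ√T = 1.340085 − 0.683522 = 0.656563
N(d₁) = 0.909891,  N(d₂) = 0.744269,  e^(−rT) = 0.898429
E₀ = V₀·N(d₁) − D·e^(−rT)·N(d₂)
   = 84.2247·0.909891 − 47.3809·0.898429·0.744269 = 44.952982
B₀ = V₀ − E₀ = 84.2247 − 44.952982 = 39.271718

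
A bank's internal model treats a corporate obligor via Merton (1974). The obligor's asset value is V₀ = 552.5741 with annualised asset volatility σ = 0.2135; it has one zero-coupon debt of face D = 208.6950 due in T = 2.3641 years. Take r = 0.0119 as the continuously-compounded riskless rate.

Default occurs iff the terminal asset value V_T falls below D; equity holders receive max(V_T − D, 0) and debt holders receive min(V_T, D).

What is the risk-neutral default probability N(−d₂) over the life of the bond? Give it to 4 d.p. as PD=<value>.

d₁ = [ln(V₀/D) + (r + σ²/2)T] / (σ√T)
   = [ln(552.5741/208.6950) + (0.0119 + 0.5·0.2135²)·2.3641] / (0.2135·√2.3641)
   = [0.973714 + 0.082013] / 0.328270 = 3.216035
d₂ = d₁ − σ√T = 3.216035 − 0.328270 = 2.887766
risk-neutral PD = N(−d₂) = N(-2.887766) = 0.001940

PD=0.0019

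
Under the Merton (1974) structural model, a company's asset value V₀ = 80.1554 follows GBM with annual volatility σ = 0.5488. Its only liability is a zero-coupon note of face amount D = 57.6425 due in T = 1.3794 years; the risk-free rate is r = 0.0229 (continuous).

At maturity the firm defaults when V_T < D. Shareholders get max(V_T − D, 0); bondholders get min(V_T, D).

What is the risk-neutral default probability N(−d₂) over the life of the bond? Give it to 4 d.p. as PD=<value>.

d₁ = [ln(V₀/D) + (r + σ²/2)T] / (σ√T)
   = [ln(80.1554/57.6425) + (0.0229 + 0.5·0.5488²)·1.3794] / (0.5488·√1.3794)
   = [0.329707 + 0.239313] / 0.644554 = 0.882813
d₂ = d₁ − σ√T = 0.882813 − 0.644554 = 0.238259
risk-neutral PD = N(−d₂) = N(-0.238259) = 0.405840

PD=0.4058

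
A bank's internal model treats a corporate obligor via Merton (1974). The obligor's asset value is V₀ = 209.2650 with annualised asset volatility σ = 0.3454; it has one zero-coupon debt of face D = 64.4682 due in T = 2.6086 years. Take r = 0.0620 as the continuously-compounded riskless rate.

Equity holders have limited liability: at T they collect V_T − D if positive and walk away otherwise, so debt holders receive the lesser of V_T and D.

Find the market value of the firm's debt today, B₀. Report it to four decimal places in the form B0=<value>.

d₁ = [ln(V₀/D) + (r + σ²/2)T] / (σ√T)
   = [ln(209.2650/64.4682) + (0.0620 + 0.5·0.3454²)·2.6086] / (0.3454·√2.6086)
   = [1.177429 + 0.317338] / 0.557861 = 2.679461
d₂ = d₁ − σ√T = 2.679461 − 0.557861 = 2.121600
N(d₁) = 0.996313,  N(d₂) = 0.983064,  e^(−rT) = 0.850668
E₀ = V₀·N(d₁) − D·e^(−rT)·N(d₂)
   = 209.2650·0.996313 − 64.4682·0.850668·0.983064 = 154.581158
B₀ = V₀ − E₀ = 209.2650 − 154.581158 = 54.683842

B0=54.6838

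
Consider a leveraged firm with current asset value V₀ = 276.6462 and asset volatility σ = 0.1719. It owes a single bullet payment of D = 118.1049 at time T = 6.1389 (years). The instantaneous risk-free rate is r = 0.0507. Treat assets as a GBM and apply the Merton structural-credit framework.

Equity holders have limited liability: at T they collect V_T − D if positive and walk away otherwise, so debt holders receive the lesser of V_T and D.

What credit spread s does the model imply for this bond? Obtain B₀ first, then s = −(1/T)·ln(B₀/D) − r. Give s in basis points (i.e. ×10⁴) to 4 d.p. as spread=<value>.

spread=1.1726

d₁ = [ln(V₀/D) + (r + σ²/2)T] / (σ√T)
   = [ln(276.6462/118.1049) + (0.0507 + 0.5·0.1719²)·6.1389] / (0.1719·√6.1389)
   = [0.851166 + 0.401943] / 0.425913 = 2.942171
d₂ = d₁ − σ√T = 2.942171 − 0.425913 = 2.516257
N(d₁) = 0.998370,  N(d₂) = 0.994070,  e^(−rT) = 0.732536
E₀ = V₀·N(d₁) − D·e^(−rT)·N(d₂)
   = 276.6462·0.998370 − 118.1049·0.732536·0.994070 = 190.192315
B₀ = V₀ − E₀ = 276.6462 − 190.192315 = 86.453885
spread = −(1/T)·ln(B₀/D) − r = −(1/6.1389)·ln(86.453885/118.1049) − 0.0507 = 0.00011726
in basis points: 0.00011726 × 10⁴ = 1.1726 bp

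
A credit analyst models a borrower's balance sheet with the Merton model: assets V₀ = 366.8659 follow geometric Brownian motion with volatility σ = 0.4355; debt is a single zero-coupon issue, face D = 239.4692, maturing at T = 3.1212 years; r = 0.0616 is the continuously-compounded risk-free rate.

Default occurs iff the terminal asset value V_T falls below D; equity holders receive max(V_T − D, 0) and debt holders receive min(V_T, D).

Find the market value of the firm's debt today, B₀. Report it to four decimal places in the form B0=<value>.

d₁ = [ln(V₀/D) + (r + σ²/2)T] / (σ√T)
   = [ln(366.8659/239.4692) + (0.0616 + 0.5·0.4355²)·3.1212] / (0.4355·√3.1212)
   = [0.426572 + 0.488250] / 0.769394 = 1.189015
d₂ = d₁ − σ√T = 1.189015 − 0.769394 = 0.419621
N(d₁) = 0.882783,  N(d₂) = 0.662619,  e^(−rT) = 0.825087
E₀ = V₀·N(d₁) − D·e^(−rT)·N(d₂)
   = 366.8659·0.882783 − 239.4692·0.825087·0.662619 = 192.940810
B₀ = V₀ − E₀ = 366.8659 − 192.940810 = 173.925090

B0=173.9251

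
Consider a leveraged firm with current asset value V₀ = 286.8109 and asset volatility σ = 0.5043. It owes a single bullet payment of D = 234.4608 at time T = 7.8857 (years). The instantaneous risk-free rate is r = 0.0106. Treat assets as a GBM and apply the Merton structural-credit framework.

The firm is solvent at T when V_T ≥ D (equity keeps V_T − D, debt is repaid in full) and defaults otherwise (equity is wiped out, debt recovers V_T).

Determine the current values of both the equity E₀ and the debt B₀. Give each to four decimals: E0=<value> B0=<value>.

d₁ = [ln(V₀/D) + (r + σ²/2)T] / (σ√T)
   = [ln(286.8109/234.4608) + (0.0106 + 0.5·0.5043²)·7.8857] / (0.5043·√7.8857)
   = [0.201535 + 1.086328] / 1.416149 = 0.909412
d₂ = d₁ − σ√T = 0.909412 − 1.416149 = -0.506738
N(d₁) = 0.818434,  N(d₂) = 0.306169,  e^(−rT) = 0.919810
E₀ = V₀·N(d₁) − D·e^(−rT)·N(d₂)
   = 286.8109·0.818434 − 234.4608·0.919810·0.306169 = 168.707380
B₀ = V₀ − E₀ = 286.8109 − 168.707380 = 118.103520

E0=168.7074 B0=118.1035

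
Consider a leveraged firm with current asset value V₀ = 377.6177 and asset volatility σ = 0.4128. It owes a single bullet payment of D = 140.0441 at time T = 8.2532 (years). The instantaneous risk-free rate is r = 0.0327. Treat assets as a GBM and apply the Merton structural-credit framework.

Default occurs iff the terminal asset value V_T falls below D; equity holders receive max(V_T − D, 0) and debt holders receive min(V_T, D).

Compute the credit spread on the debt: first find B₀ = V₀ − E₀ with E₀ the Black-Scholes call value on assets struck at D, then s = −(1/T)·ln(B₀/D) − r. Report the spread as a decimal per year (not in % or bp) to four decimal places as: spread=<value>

d₁ = [ln(V₀/D) + (r + σ²/2)T] / (σ√T)
   = [ln(377.6177/140.0441) + (0.0327 + 0.5·0.4128²)·8.2532] / (0.4128·√8.2532)
   = [0.991925 + 0.973068] / 1.185908 = 1.656953
d₂ = d₁ − σ√T = 1.656953 − 1.185908 = 0.471045
N(d₁) = 0.951235,  N(d₂) = 0.681196,  e^(−rT) = 0.763471
E₀ = V₀·N(d₁) − D·e^(−rT)·N(d₂)
   = 377.6177·0.951235 − 140.0441·0.763471·0.681196 = 286.370139
B₀ = V₀ − E₀ = 377.6177 − 286.370139 = 91.247561
spread = −(1/T)·ln(B₀/D) − r = −(1/8.2532)·ln(91.247561/140.0441) − 0.0327 = 0.01920485

spread=0.0192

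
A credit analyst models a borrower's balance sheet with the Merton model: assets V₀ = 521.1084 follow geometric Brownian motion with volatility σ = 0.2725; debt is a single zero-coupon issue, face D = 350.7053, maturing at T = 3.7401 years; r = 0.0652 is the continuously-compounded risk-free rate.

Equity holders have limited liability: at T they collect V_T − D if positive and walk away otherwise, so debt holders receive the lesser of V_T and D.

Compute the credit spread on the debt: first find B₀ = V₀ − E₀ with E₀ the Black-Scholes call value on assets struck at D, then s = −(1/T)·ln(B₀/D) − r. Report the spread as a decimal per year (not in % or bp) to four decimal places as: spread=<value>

d₁ = [ln(V₀/D) + (r + σ²/2)T] / (σ√T)
   = [ln(521.1084/350.7053) + (0.0652 + 0.5·0.2725²)·3.7401] / (0.2725·√3.7401)
   = [0.396012 + 0.382717] / 0.526997 = 1.477673
d₂ = d₁ − σ√T = 1.477673 − 0.526997 = 0.950676
N(d₁) = 0.930252,  N(d₂) = 0.829116,  e^(−rT) = 0.783602
E₀ = V₀·N(d₁) − D·e^(−rT)·N(d₂)
   = 521.1084·0.930252 − 350.7053·0.783602·0.829116 = 256.910368
B₀ = V₀ − E₀ = 521.1084 − 256.910368 = 264.198032
spread = −(1/T)·ln(B₀/D) − r = −(1/3.7401)·ln(264.198032/350.7053) − 0.0652 = 0.01053255

spread=0.0105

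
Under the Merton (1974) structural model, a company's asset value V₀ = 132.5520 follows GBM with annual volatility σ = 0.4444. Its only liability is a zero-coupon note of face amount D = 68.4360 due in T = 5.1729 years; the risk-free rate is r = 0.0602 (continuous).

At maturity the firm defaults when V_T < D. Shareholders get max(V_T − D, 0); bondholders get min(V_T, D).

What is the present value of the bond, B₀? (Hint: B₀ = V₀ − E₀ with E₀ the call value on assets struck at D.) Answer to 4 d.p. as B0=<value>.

B0=43.3145

d₁ = [ln(V₀/D) + (r + σ²/2)T] / (σ√T)
   = [ln(132.5520/68.4360) + (0.0602 + 0.5·0.4444²)·5.1729] / (0.4444·√5.1729)
   = [0.661076 + 0.822210] / 1.010744 = 1.467519
d₂ = d₁ − σ√T = 1.467519 − 1.010744 = 0.456776
N(d₁) = 0.928883,  N(d₂) = 0.676084,  e^(−rT) = 0.732415
E₀ = V₀·N(d₁) − D·e^(−rT)·N(d₂)
   = 132.5520·0.928883 − 68.4360·0.732415·0.676084 = 89.237542
B₀ = V₀ − E₀ = 132.5520 − 89.237542 = 43.314458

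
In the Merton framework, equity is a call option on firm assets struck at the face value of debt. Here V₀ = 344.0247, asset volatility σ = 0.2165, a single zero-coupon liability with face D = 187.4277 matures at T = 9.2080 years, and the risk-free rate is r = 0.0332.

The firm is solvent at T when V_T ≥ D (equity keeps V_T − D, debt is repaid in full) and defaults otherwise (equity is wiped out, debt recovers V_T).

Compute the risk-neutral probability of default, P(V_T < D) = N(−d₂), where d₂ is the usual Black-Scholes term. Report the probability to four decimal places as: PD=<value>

PD=0.1443

d₁ = [ln(V₀/D) + (r + σ²/2)T] / (σ√T)
   = [ln(344.0247/187.4277) + (0.0332 + 0.5·0.2165²)·9.2080] / (0.2165·√9.2080)
   = [0.607320 + 0.521505] / 0.656962 = 1.718250
d₂ = d₁ − σ√T = 1.718250 − 0.656962 = 1.061287
risk-neutral PD = N(−d₂) = N(-1.061287) = 0.144280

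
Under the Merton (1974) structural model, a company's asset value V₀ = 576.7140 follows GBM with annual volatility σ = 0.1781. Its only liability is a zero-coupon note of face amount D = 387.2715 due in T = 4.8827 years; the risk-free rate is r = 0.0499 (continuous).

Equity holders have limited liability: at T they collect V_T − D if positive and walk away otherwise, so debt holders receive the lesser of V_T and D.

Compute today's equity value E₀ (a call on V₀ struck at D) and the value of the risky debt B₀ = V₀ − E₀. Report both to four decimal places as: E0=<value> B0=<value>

d₁ = [ln(V₀/D) + (r + σ²/2)T] / (σ√T)
   = [ln(576.7140/387.2715) + (0.0499 + 0.5·0.1781²)·4.8827] / (0.1781·√4.8827)
   = [0.398220 + 0.321085] / 0.393545 = 1.827762
d₂ = d₁ − σ√T = 1.827762 − 0.393545 = 1.434218
N(d₁) = 0.966207,  N(d₂) = 0.924245,  e^(−rT) = 0.783764
E₀ = V₀·N(d₁) − D·e^(−rT)·N(d₂)
   = 576.7140·0.966207 − 387.2715·0.783764·0.924245 = 276.689594
B₀ = V₀ − E₀ = 576.7140 − 276.689594 = 300.024406

E0=276.6896 B0=300.0244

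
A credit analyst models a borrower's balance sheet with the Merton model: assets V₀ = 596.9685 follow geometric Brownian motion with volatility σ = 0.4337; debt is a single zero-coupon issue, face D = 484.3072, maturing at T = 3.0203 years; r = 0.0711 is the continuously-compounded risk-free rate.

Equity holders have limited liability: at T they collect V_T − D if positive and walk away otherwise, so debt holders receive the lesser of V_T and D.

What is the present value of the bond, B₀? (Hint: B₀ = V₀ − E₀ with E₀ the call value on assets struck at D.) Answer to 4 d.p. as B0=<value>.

d₁ = [ln(V₀/D) + (r + σ²/2)T] / (σ√T)
   = [ln(596.9685/484.3072) + (0.0711 + 0.5·0.4337²)·3.0203] / (0.4337·√3.0203)
   = [0.209145 + 0.498796] / 0.753728 = 0.939253
d₂ = d₁ − σ√T = 0.939253 − 0.753728 = 0.185525
N(d₁) = 0.826200,  N(d₂) = 0.573591,  e^(−rT) = 0.806748
E₀ = V₀·N(d₁) − D·e^(−rT)·N(d₂)
   = 596.9685·0.826200 − 484.3072·0.806748·0.573591 = 269.104835
B₀ = V₀ − E₀ = 596.9685 − 269.104835 = 327.863665

B0=327.8637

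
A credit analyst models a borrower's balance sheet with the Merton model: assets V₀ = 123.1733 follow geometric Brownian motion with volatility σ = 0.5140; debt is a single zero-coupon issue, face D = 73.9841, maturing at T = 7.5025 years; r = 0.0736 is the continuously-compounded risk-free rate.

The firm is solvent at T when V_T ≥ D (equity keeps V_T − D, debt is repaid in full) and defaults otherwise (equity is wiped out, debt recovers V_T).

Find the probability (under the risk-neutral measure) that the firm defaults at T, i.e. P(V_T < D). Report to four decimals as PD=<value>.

PD=0.4799

d₁ = [ln(V₀/D) + (r + σ²/2)T] / (σ√T)
   = [ln(123.1733/73.9841) + (0.0736 + 0.5·0.5140²)·7.5025] / (0.5140·√7.5025)
   = [0.509742 + 1.543249] / 1.407882 = 1.458213
d₂ = d₁ − σ√T = 1.458213 − 1.407882 = 0.050332
risk-neutral PD = N(−d₂) = N(-0.050332) = 0.479929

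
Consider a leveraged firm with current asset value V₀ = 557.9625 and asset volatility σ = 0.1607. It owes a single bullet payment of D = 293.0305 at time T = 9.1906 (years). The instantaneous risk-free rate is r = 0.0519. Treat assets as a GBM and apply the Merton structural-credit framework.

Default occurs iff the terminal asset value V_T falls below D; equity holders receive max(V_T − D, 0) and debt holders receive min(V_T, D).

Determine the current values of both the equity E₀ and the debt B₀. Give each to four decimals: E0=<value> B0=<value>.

d₁ = [ln(V₀/D) + (r + σ²/2)T] / (σ√T)
   = [ln(557.9625/293.0305) + (0.0519 + 0.5·0.1607²)·9.1906] / (0.1607·√9.1906)
   = [0.644015 + 0.595663] / 0.487178 = 2.544610
d₂ = d₁ − σ√T = 2.544610 − 0.487178 = 2.057432
N(d₁) = 0.994530,  N(d₂) = 0.980178,  e^(−rT) = 0.620647
E₀ = V₀·N(d₁) − D·e^(−rT)·N(d₂)
   = 557.9625·0.994530 − 293.0305·0.620647·0.980178 = 376.646893
B₀ = V₀ − E₀ = 557.9625 − 376.646893 = 181.315607

E0=376.6469 B0=181.3156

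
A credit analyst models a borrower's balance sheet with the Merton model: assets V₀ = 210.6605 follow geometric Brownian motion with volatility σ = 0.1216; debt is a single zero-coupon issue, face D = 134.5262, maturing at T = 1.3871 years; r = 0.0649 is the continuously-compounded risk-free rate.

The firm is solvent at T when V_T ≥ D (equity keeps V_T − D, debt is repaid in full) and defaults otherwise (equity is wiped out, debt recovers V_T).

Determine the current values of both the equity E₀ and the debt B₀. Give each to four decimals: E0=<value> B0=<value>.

E0=87.7161 B0=122.9444

d₁ = [ln(V₀/D) + (r + σ²/2)T] / (σ√T)
   = [ln(210.6605/134.5262) + (0.0649 + 0.5·0.1216²)·1.3871] / (0.1216·√1.3871)
   = [0.448489 + 0.100278] / 0.143215 = 3.831779
d₂ = d₁ − σ√T = 3.831779 − 0.143215 = 3.688564
N(d₁) = 0.999936,  N(d₂) = 0.999887,  e^(−rT) = 0.913910
E₀ = V₀·N(d₁) − D·e^(−rT)·N(d₂)
   = 210.6605·0.999936 − 134.5262·0.913910·0.999887 = 87.716076
B₀ = V₀ − E₀ = 210.6605 − 87.716076 = 122.944424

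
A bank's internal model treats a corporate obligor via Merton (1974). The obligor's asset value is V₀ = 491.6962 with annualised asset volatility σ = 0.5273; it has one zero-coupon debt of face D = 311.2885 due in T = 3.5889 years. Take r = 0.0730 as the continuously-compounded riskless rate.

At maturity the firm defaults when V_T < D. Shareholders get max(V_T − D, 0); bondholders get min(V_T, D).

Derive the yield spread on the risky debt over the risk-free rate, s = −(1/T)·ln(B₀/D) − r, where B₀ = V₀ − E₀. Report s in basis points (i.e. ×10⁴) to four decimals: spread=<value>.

spread=567.2695

d₁ = [ln(V₀/D) + (r + σ²/2)T] / (σ√T)
   = [ln(491.6962/311.2885) + (0.0730 + 0.5·0.5273²)·3.5889] / (0.5273·√3.5889)
   = [0.457141 + 0.760928] / 0.998938 = 1.219364
d₂ = d₁ − σ√T = 1.219364 − 0.998938 = 0.220426
N(d₁) = 0.888647,  N(d₂) = 0.587230,  e^(−rT) = 0.769519
E₀ = V₀·N(d₁) − D·e^(−rT)·N(d₂)
   = 491.6962·0.888647 − 311.2885·0.769519·0.587230 = 296.277763
B₀ = V₀ − E₀ = 491.6962 − 296.277763 = 195.418437
spread = −(1/T)·ln(B₀/D) − r = −(1/3.5889)·ln(195.418437/311.2885) − 0.0730 = 0.05672695
in basis points: 0.05672695 × 10⁴ = 567.2695 bp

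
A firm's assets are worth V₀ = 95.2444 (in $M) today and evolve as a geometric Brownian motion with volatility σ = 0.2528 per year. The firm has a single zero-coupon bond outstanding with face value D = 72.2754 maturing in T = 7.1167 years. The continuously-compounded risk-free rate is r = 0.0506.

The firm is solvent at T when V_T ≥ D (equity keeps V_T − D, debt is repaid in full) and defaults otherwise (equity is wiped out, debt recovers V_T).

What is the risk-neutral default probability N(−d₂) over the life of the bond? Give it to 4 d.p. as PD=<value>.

d₁ = [ln(V₀/D) + (r + σ²/2)T] / (σ√T)
   = [ln(95.2444/72.2754) + (0.0506 + 0.5·0.2528²)·7.1167] / (0.2528·√7.1167)
   = [0.275962 + 0.587511] / 0.674398 = 1.280362
d₂ = d₁ − σ√T = 1.280362 − 0.674398 = 0.605964
risk-neutral PD = N(−d₂) = N(-0.605964) = 0.272269

PD=0.2723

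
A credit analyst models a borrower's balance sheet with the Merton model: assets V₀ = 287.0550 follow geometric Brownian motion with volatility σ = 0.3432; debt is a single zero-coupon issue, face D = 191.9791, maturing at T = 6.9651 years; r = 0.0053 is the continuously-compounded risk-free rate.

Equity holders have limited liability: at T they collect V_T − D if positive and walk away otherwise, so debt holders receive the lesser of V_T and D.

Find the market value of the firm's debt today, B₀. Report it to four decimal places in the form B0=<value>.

B0=144.8730

d₁ = [ln(V₀/D) + (r + σ²/2)T] / (σ√T)
   = [ln(287.0550/191.9791) + (0.0053 + 0.5·0.3432²)·6.9651] / (0.3432·√6.9651)
   = [0.402287 + 0.447112] / 0.905755 = 0.937779
d₂ = d₁ − σ√T = 0.937779 − 0.905755 = 0.032024
N(d₁) = 0.825821,  N(d₂) = 0.512774,  e^(−rT) = 0.963758
E₀ = V₀·N(d₁) − D·e^(−rT)·N(d₂)
   = 287.0550·0.825821 − 191.9791·0.963758·0.512774 = 142.182003
B₀ = V₀ − E₀ = 287.0550 − 142.182003 = 144.872997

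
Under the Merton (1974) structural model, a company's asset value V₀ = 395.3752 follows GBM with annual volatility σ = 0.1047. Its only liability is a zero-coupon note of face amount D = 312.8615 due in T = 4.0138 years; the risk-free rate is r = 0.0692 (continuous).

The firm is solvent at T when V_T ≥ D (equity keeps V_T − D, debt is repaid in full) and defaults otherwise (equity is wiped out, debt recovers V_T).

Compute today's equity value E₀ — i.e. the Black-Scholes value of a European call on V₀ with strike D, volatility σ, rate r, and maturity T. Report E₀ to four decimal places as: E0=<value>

d₁ = [ln(V₀/D) + (r + σ²/2)T] / (σ√T)
   = [ln(395.3752/312.8615) + (0.0692 + 0.5·0.1047²)·4.0138] / (0.1047·√4.0138)
   = [0.234075 + 0.299755] / 0.209761 = 2.544942
d₂ = d₁ − σ√T = 2.544942 − 0.209761 = 2.335181
N(d₁) = 0.994535,  N(d₂) = 0.990233,  e^(−rT) = 0.757482
E₀ = V₀·N(d₁) − D·e^(−rT)·N(d₂)
   = 395.3752·0.994535 − 312.8615·0.757482·0.990233 = 158.542120

E0=158.5421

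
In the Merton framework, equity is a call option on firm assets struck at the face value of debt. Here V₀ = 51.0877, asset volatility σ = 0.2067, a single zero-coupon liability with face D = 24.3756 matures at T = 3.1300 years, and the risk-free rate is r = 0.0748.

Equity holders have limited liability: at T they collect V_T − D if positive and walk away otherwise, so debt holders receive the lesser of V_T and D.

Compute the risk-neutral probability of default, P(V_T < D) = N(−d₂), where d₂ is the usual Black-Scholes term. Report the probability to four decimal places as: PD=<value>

d₁ = [ln(V₀/D) + (r + σ²/2)T] / (σ√T)
   = [ln(51.0877/24.3756) + (0.0748 + 0.5·0.2067²)·3.1300] / (0.2067·√3.1300)
   = [0.739961 + 0.300988] / 0.365690 = 2.846538
d₂ = d₁ − σ√T = 2.846538 − 0.365690 = 2.480849
risk-neutral PD = N(−d₂) = N(-2.480849) = 0.006553

PD=0.0066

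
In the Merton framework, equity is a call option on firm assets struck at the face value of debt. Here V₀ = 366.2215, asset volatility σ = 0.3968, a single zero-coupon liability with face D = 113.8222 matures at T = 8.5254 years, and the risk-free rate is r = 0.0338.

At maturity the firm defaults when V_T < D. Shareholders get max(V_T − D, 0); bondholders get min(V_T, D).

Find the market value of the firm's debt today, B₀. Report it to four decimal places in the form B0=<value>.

B0=76.2244

d₁ = [ln(V₀/D) + (r + σ²/2)T] / (σ√T)
   = [ln(366.2215/113.8222) + (0.0338 + 0.5·0.3968²)·8.5254] / (0.3968·√8.5254)
   = [1.168601 + 0.959322] / 1.158588 = 1.836651
d₂ = d₁ − σ√T = 1.836651 − 1.158588 = 0.678063
N(d₁) = 0.966869,  N(d₂) = 0.751134,  e^(−rT) = 0.749643
E₀ = V₀·N(d₁) − D·e^(−rT)·N(d₂)
   = 366.2215·0.966869 − 113.8222·0.749643·0.751134 = 289.997060
B₀ = V₀ − E₀ = 366.2215 − 289.997060 = 76.224440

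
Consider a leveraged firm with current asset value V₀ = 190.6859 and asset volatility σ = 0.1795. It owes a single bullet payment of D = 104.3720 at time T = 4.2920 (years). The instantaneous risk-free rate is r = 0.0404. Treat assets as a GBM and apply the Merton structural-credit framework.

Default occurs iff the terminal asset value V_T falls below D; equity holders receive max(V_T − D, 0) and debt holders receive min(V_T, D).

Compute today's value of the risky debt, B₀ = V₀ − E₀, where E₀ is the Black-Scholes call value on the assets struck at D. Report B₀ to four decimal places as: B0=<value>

d₁ = [ln(V₀/D) + (r + σ²/2)T] / (σ√T)
   = [ln(190.6859/104.3720) + (0.0404 + 0.5·0.1795²)·4.2920] / (0.1795·√4.2920)
   = [0.602666 + 0.242541] / 0.371873 = 2.272841
d₂ = d₁ − σ√T = 2.272841 − 0.371873 = 1.900968
N(d₁) = 0.988482,  N(d₂) = 0.971347,  e^(−rT) = 0.840804
E₀ = V₀·N(d₁) − D·e^(−rT)·N(d₂)
   = 190.6859·0.988482 − 104.3720·0.840804·0.971347 = 103.247707
B₀ = V₀ − E₀ = 190.6859 − 103.247707 = 87.438193

B0=87.4382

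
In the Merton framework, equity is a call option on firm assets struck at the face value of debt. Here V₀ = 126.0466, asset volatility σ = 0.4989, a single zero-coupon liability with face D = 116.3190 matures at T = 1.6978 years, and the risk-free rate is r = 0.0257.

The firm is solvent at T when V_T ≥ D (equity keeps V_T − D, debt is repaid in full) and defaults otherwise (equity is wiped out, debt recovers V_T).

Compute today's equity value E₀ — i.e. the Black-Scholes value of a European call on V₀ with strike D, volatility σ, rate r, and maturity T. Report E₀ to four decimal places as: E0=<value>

E0=38.1251

d₁ = [ln(V₀/D) + (r + σ²/2)T] / (σ√T)
   = [ln(126.0466/116.3190) + (0.0257 + 0.5·0.4989²)·1.6978] / (0.4989·√1.6978)
   = [0.080315 + 0.254926] / 0.650065 = 0.515704
d₂ = d₁ − σ√T = 0.515704 − 0.650065 = -0.134361
N(d₁) = 0.696969,  N(d₂) = 0.446558,  e^(−rT) = 0.957305
E₀ = V₀·N(d₁) − D·e^(−rT)·N(d₂)
   = 126.0466·0.696969 − 116.3190·0.957305·0.446558 = 38.125108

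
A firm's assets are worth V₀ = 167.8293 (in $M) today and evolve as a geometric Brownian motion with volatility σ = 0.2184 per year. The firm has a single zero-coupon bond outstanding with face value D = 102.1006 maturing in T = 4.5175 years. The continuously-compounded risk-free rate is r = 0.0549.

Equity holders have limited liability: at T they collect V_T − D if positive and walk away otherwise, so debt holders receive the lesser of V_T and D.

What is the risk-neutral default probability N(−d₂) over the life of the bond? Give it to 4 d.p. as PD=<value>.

d₁ = [ln(V₀/D) + (r + σ²/2)T] / (σ√T)
   = [ln(167.8293/102.1006) + (0.0549 + 0.5·0.2184²)·4.5175] / (0.2184·√4.5175)
   = [0.496989 + 0.355750] / 0.464196 = 1.837021
d₂ = d₁ − σ√T = 1.837021 − 0.464196 = 1.372825
risk-neutral PD = N(−d₂) = N(-1.372825) = 0.084903

PD=0.0849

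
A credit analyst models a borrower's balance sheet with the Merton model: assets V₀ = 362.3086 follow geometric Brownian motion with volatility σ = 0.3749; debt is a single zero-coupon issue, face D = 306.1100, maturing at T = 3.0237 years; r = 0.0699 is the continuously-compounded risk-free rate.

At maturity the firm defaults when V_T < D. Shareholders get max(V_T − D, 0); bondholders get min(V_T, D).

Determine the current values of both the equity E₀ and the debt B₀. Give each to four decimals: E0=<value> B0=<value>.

E0=147.4527 B0=214.8559

d₁ = [ln(V₀/D) + (r + σ²/2)T] / (σ√T)
   = [ln(362.3086/306.1100) + (0.0699 + 0.5·0.3749²)·3.0237] / (0.3749·√3.0237)
   = [0.168552 + 0.423847] / 0.651906 = 0.908719
d₂ = d₁ − σ√T = 0.908719 − 0.651906 = 0.256813
N(d₁) = 0.818251,  N(d₂) = 0.601338,  e^(−rT) = 0.809485
E₀ = V₀·N(d₁) − D·e^(−rT)·N(d₂)
   = 362.3086·0.818251 − 306.1100·0.809485·0.601338 = 147.452677
B₀ = V₀ − E₀ = 362.3086 − 147.452677 = 214.855923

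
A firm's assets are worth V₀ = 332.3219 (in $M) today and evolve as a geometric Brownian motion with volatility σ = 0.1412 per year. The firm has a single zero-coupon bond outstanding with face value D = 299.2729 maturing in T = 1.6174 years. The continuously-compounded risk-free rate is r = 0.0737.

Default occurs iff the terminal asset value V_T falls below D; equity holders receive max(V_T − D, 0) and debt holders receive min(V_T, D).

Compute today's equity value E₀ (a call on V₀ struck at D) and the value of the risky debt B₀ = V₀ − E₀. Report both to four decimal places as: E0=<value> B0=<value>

d₁ = [ln(V₀/D) + (r + σ²/2)T] / (σ√T)
   = [ln(332.3219/299.2729) + (0.0737 + 0.5·0.1412²)·1.6174] / (0.1412·√1.6174)
   = [0.104748 + 0.135326] / 0.179574 = 1.336909
d₂ = d₁ − σ√T = 1.336909 − 0.179574 = 1.157335
N(d₁) = 0.909374,  N(d₂) = 0.876432,  e^(−rT) = 0.887628
E₀ = V₀·N(d₁) − D·e^(−rT)·N(d₂)
   = 332.3219·0.909374 − 299.2729·0.887628·0.876432 = 69.386705
B₀ = V₀ − E₀ = 332.3219 − 69.386705 = 262.935195

E0=69.3867 B0=262.9352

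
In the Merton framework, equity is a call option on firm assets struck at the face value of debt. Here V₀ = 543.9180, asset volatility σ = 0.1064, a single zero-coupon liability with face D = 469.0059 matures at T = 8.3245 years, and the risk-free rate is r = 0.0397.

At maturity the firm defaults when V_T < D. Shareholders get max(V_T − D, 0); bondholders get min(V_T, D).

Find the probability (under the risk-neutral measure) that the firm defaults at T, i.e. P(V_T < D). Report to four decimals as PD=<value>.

d₁ = [ln(V₀/D) + (r + σ²/2)T] / (σ√T)
   = [ln(543.9180/469.0059) + (0.0397 + 0.5·0.1064²)·8.3245] / (0.1064·√8.3245)
   = [0.148183 + 0.377603] / 0.306988 = 1.712729
d₂ = d₁ − σ√T = 1.712729 − 0.306988 = 1.405742
risk-neutral PD = N(−d₂) = N(-1.405742) = 0.079900

PD=0.0799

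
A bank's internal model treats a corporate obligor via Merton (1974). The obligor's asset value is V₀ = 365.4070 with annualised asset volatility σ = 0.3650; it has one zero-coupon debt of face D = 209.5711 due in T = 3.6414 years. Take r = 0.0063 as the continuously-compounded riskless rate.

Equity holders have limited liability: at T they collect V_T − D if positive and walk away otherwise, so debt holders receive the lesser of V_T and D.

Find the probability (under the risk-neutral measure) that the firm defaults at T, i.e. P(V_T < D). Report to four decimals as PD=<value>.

PD=0.3146

d₁ = [ln(V₀/D) + (r + σ²/2)T] / (σ√T)
   = [ln(365.4070/209.5711) + (0.0063 + 0.5·0.3650²)·3.6414] / (0.3650·√3.6414)
   = [0.555949 + 0.265504] / 0.696510 = 1.179384
d₂ = d₁ − σ√T = 1.179384 − 0.696510 = 0.482875
risk-neutral PD = N(−d₂) = N(-0.482875) = 0.314592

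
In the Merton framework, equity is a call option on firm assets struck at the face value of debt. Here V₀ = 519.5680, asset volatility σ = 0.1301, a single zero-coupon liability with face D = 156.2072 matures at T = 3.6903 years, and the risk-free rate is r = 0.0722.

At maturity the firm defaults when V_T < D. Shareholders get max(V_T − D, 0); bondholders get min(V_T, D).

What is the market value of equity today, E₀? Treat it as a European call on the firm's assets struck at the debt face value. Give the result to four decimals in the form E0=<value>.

d₁ = [ln(V₀/D) + (r + σ²/2)T] / (σ√T)
   = [ln(519.5680/156.2072) + (0.0722 + 0.5·0.1301²)·3.6903] / (0.1301·√3.6903)
   = [1.201814 + 0.297671] / 0.249924 = 5.999762
d₂ = d₁ − σ√T = 5.999762 − 0.249924 = 5.749838
N(d₁) = 1.000000,  N(d₂) = 1.000000,  e^(−rT) = 0.766102
E₀ = V₀·N(d₁) − D·e^(−rT)·N(d₂)
   = 519.5680·1.000000 − 156.2072·0.766102·1.000000 = 399.897316

E0=399.8973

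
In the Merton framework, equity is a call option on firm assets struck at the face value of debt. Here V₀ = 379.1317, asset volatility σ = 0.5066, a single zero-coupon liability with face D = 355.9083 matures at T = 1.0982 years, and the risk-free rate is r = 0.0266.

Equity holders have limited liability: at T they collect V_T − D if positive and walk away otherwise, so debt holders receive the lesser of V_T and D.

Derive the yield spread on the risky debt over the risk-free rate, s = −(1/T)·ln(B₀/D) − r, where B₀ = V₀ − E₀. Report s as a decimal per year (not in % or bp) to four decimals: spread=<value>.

d₁ = [ln(V₀/D) + (r + σ²/2)T] / (σ√T)
   = [ln(379.1317/355.9083) + (0.0266 + 0.5·0.5066²)·1.0982] / (0.5066·√1.0982)
   = [0.063211 + 0.170135] / 0.530892 = 0.439535
d₂ = d₁ − σ√T = 0.439535 − 0.530892 = -0.091356
N(d₁) = 0.669863,  N(d₂) = 0.463605,  e^(−rT) = 0.971210
E₀ = V₀·N(d₁) − D·e^(−rT)·N(d₂)
   = 379.1317·0.669863 − 355.9083·0.971210·0.463605 = 93.715887
B₀ = V₀ − E₀ = 379.1317 − 93.715887 = 285.415813
spread = −(1/T)·ln(B₀/D) − r = −(1/1.0982)·ln(285.415813/355.9083) − 0.0266 = 0.17438890

spread=0.1744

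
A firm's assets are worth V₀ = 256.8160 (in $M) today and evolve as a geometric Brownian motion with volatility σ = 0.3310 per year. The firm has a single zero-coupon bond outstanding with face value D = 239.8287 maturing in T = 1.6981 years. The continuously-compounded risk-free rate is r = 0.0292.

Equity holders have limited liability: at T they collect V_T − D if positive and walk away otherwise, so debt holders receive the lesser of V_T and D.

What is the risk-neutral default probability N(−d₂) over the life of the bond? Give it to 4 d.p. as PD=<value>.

d₁ = [ln(V₀/D) + (r + σ²/2)T] / (σ√T)
   = [ln(256.8160/239.8287) + (0.0292 + 0.5·0.3310²)·1.6981] / (0.3310·√1.6981)
   = [0.068435 + 0.142607] / 0.431330 = 0.489283
d₂ = d₁ − σ√T = 0.489283 − 0.431330 = 0.057953
risk-neutral PD = N(−d₂) = N(-0.057953) = 0.476893

PD=0.4769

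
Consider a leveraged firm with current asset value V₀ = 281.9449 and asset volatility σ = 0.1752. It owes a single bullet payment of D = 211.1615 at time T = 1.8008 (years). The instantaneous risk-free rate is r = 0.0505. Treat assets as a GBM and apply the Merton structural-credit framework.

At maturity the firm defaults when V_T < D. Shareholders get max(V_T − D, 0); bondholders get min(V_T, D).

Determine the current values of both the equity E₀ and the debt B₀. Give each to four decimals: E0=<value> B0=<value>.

d₁ = [ln(V₀/D) + (r + σ²/2)T] / (σ√T)
   = [ln(281.9449/211.1615) + (0.0505 + 0.5·0.1752²)·1.8008] / (0.1752·√1.8008)
   = [0.289088 + 0.118578] / 0.235108 = 1.733957
d₂ = d₁ − σ√T = 1.733957 − 0.235108 = 1.498849
N(d₁) = 0.958537,  N(d₂) = 0.933044,  e^(−rT) = 0.913072
E₀ = V₀·N(d₁) − D·e^(−rT)·N(d₂)
   = 281.9449·0.958537 − 211.1615·0.913072·0.933044 = 90.358546
B₀ = V₀ − E₀ = 281.9449 − 90.358546 = 191.586354

E0=90.3585 B0=191.5864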